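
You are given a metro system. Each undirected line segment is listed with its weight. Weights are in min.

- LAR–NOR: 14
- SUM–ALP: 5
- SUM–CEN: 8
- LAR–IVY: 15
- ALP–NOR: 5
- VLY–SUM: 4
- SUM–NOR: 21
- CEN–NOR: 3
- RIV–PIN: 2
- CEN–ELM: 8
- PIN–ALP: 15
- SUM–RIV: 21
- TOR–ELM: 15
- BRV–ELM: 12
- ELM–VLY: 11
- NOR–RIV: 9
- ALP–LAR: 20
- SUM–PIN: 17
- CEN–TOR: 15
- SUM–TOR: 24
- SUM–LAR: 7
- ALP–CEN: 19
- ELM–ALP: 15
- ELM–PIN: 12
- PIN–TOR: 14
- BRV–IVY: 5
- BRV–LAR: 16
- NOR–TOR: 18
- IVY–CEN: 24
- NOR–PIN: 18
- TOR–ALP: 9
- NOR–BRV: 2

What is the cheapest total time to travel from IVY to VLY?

21 min

Settle nodes by increasing distance from IVY:
IVY: 0
BRV: 5  (via IVY)
NOR: 7  (via BRV)
CEN: 10  (via NOR)
ALP: 12  (via NOR)
LAR: 15  (via IVY)
RIV: 16  (via NOR)
ELM: 17  (via BRV)
SUM: 17  (via ALP)
PIN: 18  (via RIV)
VLY: 21  (via SUM)
Shortest route: IVY → BRV → NOR → ALP → SUM → VLY = 21 min.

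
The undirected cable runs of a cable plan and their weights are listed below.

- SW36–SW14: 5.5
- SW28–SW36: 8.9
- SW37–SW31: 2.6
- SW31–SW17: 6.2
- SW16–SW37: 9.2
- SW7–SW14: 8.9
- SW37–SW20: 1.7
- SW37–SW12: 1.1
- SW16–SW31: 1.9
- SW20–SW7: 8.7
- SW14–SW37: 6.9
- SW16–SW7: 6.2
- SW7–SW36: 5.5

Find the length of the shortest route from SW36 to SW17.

19.8

Shortest distances from SW36:
SW36: 0
SW7: 5.5  (via SW36)
SW14: 5.5  (via SW36)
SW28: 8.9  (via SW36)
SW16: 11.7  (via SW7)
SW37: 12.4  (via SW14)
SW12: 13.5  (via SW37)
SW31: 13.6  (via SW16)
SW20: 14.1  (via SW37)
SW17: 19.8  (via SW31)
Shortest route: SW36–SW7–SW16–SW31–SW17 = 19.8.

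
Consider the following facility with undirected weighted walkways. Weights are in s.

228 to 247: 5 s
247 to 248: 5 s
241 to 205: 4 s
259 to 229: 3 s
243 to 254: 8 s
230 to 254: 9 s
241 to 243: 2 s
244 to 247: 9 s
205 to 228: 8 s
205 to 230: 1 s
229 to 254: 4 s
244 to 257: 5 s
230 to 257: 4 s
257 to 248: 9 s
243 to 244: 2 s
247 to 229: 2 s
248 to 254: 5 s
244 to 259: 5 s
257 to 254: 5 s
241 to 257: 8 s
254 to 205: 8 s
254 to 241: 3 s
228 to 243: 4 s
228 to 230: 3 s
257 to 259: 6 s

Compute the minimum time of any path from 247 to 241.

Running Dijkstra from 247:
247: 0
229: 2  (via 247)
228: 5  (via 247)
259: 5  (via 229)
248: 5  (via 247)
254: 6  (via 229)
230: 8  (via 228)
205: 9  (via 230)
243: 9  (via 228)
241: 9  (via 254)
Shortest route: 247–229–254–241 = 9 s.

9 s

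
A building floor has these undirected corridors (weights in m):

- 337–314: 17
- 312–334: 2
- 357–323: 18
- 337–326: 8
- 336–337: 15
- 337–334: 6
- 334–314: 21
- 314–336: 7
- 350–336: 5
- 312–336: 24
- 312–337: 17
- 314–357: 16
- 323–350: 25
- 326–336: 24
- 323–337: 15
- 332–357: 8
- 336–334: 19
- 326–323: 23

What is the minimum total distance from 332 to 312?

Running Dijkstra from 332:
332: 0
357: 8  (via 332)
314: 24  (via 357)
323: 26  (via 357)
336: 31  (via 314)
350: 36  (via 336)
337: 41  (via 314)
334: 45  (via 314)
312: 47  (via 334)
Shortest route: 332–357–314–334–312 = 47 m.

47 m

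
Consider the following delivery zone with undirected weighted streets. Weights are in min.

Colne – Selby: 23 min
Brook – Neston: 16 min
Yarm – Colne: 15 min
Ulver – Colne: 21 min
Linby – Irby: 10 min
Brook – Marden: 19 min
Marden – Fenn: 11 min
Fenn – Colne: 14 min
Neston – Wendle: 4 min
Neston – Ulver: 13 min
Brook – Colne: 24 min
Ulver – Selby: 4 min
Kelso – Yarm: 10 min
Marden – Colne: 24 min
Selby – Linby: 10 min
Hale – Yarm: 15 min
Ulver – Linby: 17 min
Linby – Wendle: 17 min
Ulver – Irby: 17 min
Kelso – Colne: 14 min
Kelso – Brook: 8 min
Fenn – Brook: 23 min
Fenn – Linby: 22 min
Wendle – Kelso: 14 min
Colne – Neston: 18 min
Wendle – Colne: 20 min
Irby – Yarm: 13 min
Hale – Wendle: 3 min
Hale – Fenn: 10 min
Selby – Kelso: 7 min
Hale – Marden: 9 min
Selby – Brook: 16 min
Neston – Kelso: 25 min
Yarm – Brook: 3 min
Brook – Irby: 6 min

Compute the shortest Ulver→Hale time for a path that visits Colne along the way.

44 min

Shortest Ulver→Colne: Ulver–Colne = 21
Shortest Colne→Hale: Colne–Wendle–Hale = 23
Total via Colne: 21 + 23 = 44 min.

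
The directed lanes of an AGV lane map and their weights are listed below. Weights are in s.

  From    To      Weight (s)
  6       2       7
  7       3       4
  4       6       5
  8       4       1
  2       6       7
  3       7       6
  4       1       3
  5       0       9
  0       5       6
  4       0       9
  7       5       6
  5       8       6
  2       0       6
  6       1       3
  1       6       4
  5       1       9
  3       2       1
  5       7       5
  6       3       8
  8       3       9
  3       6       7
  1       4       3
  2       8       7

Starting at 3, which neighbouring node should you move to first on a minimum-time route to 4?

2

Candidate routes:
3–6–1–4: 7+3+3 = 13
3–2–8–4: 1+7+1 = 9
Cheapest is 3–2–8–4 at 9 s.
So from 3 the first move is to 2.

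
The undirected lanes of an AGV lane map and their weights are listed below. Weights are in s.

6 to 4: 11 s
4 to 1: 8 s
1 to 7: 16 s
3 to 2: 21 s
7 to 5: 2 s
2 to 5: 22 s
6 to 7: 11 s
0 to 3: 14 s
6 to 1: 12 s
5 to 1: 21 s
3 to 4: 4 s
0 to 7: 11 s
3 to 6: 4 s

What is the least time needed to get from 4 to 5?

Compare a few routes:
4–1–5: 8+21 = 29
4–3–6–7–5: 4+4+11+2 = 21
4–6–7–5: 11+11+2 = 24
4–1–7–5: 8+16+2 = 26
The minimum is 21 s via 4–3–6–7–5.

21 s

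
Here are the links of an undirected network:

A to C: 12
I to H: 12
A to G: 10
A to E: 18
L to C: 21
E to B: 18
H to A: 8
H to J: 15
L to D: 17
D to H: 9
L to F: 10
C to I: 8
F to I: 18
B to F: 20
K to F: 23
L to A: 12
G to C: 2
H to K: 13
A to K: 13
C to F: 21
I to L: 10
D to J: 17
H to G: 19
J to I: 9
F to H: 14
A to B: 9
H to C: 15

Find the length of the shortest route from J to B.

32

Compare a few routes:
J → I → C → A → B: 9+8+12+9 = 38
J → H → A → B: 15+8+9 = 32
J → I → C → G → A → B: 9+8+2+10+9 = 38
Cheapest is J → H → A → B at 32.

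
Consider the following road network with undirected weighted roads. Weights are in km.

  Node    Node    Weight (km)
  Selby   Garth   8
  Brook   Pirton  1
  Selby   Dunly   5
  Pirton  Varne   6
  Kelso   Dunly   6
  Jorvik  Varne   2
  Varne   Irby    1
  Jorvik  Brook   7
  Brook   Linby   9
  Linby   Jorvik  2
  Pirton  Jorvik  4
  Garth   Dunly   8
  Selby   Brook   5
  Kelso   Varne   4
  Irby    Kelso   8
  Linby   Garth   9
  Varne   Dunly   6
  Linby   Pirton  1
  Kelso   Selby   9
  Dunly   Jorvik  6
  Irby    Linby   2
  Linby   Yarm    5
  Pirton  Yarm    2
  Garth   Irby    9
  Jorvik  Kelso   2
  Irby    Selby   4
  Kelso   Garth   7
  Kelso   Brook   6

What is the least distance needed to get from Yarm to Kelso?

Enumerating some paths:
Yarm → Pirton → Linby → Jorvik → Kelso: 2+1+2+2 = 7
Yarm → Pirton → Jorvik → Kelso: 2+4+2 = 8
Cheapest is Yarm → Pirton → Linby → Jorvik → Kelso at 7 km.

7 km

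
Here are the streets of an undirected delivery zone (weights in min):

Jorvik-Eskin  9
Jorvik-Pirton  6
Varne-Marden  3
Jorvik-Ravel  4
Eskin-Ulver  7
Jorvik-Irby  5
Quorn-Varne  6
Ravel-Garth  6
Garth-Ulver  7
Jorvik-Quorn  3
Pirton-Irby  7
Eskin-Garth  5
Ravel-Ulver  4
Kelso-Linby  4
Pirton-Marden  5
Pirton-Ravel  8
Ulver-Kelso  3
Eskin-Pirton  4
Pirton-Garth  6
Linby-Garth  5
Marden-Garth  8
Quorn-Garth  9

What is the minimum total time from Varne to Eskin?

Settle nodes by increasing distance from Varne:
Varne: 0
Marden: 3  (via Varne)
Quorn: 6  (via Varne)
Pirton: 8  (via Marden)
Jorvik: 9  (via Quorn)
Garth: 11  (via Marden)
Eskin: 12  (via Pirton)
Shortest route: Varne–Marden–Pirton–Eskin = 12 min.

12 min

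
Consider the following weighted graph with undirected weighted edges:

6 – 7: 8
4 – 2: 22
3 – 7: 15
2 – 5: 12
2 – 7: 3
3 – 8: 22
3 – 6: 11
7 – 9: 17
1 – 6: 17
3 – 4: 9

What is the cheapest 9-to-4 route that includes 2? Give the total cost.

42

Best 9 to 2: 9–7–2 costing 20
Best 2 to 4: 2–4 costing 22
Total via 2: 20 + 22 = 42.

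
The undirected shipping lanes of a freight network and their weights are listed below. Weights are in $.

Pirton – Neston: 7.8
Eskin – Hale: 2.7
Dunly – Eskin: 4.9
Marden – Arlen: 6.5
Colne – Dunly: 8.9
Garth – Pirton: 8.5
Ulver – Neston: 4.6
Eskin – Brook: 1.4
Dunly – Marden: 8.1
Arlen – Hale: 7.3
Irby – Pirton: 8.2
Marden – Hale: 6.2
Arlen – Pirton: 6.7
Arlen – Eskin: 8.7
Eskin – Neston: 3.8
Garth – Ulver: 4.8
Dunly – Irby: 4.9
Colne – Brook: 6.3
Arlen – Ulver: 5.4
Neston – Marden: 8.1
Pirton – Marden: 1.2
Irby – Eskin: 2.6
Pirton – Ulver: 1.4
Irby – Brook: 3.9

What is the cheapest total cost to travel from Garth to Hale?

$13.6

Running Dijkstra from Garth:
Garth: 0
Ulver: 4.8  (via Garth)
Pirton: 6.2  (via Ulver)
Marden: 7.4  (via Pirton)
Neston: 9.4  (via Ulver)
Arlen: 10.2  (via Ulver)
Eskin: 13.2  (via Neston)
Hale: 13.6  (via Marden)
Shortest route: Garth–Ulver–Pirton–Marden–Hale = $13.6.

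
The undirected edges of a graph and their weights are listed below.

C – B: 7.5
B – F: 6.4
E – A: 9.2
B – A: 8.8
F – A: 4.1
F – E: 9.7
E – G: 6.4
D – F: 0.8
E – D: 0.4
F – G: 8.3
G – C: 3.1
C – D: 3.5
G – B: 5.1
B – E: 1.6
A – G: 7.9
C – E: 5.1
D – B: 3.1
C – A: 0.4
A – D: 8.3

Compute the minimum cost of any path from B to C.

Enumerating some paths:
B–E–D–F–A–C: 1.6+0.4+0.8+4.1+0.4 = 7.3
B–E–D–C: 1.6+0.4+3.5 = 5.5
B–D–C: 3.1+3.5 = 6.6
B–E–C: 1.6+5.1 = 6.7
Cheapest is B–E–D–C at 5.5.

5.5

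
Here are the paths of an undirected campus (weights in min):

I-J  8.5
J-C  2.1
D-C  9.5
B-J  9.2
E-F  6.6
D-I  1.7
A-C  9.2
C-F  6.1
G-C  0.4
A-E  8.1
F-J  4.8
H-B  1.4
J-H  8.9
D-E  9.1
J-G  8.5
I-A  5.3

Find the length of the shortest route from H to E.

Compare a few routes:
H → J → F → E: 8.9+4.8+6.6 = 20.3
H → B → J → F → E: 1.4+9.2+4.8+6.6 = 22
Cheapest is H → J → F → E at 20.3 min.

20.3 min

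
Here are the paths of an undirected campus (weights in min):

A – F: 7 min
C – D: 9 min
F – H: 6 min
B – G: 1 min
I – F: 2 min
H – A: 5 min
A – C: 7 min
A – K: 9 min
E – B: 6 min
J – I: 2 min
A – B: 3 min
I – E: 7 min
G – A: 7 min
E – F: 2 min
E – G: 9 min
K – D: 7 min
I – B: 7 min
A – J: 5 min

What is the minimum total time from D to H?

21 min

Settle nodes by increasing distance from D:
D: 0
K: 7  (via D)
C: 9  (via D)
A: 16  (via K)
B: 19  (via A)
G: 20  (via B)
H: 21  (via A)
Shortest route: D → K → A → H = 21 min.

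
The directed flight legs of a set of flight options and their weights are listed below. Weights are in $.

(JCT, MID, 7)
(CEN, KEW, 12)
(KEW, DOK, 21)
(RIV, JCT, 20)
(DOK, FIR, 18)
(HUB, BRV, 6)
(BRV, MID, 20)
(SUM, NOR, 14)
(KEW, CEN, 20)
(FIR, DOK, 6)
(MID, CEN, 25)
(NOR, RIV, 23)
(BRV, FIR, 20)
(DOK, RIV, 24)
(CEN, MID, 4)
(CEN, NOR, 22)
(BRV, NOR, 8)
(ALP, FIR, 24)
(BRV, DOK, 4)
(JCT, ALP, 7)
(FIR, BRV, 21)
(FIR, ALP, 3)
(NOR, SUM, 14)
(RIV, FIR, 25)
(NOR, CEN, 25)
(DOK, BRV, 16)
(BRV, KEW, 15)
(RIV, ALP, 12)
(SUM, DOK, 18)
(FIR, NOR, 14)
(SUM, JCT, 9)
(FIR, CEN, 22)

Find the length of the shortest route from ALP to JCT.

$61

Shortest distances from ALP:
ALP: 0
FIR: 24  (via ALP)
DOK: 30  (via FIR)
NOR: 38  (via FIR)
BRV: 45  (via FIR)
CEN: 46  (via FIR)
MID: 50  (via CEN)
SUM: 52  (via NOR)
RIV: 54  (via DOK)
KEW: 58  (via CEN)
JCT: 61  (via SUM)
Shortest route: ALP–FIR–NOR–SUM–JCT = $61.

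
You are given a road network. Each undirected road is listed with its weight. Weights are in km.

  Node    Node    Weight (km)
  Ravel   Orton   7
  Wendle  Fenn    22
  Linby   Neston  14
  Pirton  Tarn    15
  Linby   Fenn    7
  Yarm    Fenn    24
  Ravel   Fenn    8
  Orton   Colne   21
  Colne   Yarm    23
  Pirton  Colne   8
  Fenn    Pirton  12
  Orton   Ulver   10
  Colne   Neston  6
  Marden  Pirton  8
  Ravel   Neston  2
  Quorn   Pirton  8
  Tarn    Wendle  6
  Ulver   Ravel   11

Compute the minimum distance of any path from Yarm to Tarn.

46 km

Settle nodes by increasing distance from Yarm:
Yarm: 0
Colne: 23  (via Yarm)
Fenn: 24  (via Yarm)
Neston: 29  (via Colne)
Linby: 31  (via Fenn)
Pirton: 31  (via Colne)
Ravel: 31  (via Neston)
Orton: 38  (via Ravel)
Quorn: 39  (via Pirton)
Marden: 39  (via Pirton)
Ulver: 42  (via Ravel)
Tarn: 46  (via Pirton)
Shortest route: Yarm–Colne–Pirton–Tarn = 46 km.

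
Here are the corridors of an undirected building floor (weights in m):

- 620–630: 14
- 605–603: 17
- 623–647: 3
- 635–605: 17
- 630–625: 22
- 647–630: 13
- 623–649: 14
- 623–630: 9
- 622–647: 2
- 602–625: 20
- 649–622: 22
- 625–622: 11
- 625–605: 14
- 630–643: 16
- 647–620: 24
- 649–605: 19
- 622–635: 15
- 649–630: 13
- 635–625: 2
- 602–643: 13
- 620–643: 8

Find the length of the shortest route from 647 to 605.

Running Dijkstra from 647:
647: 0
622: 2  (via 647)
623: 3  (via 647)
630: 12  (via 623)
625: 13  (via 622)
635: 15  (via 625)
649: 17  (via 623)
620: 24  (via 647)
605: 27  (via 625)
Shortest route: 647–622–625–605 = 27 m.

27 m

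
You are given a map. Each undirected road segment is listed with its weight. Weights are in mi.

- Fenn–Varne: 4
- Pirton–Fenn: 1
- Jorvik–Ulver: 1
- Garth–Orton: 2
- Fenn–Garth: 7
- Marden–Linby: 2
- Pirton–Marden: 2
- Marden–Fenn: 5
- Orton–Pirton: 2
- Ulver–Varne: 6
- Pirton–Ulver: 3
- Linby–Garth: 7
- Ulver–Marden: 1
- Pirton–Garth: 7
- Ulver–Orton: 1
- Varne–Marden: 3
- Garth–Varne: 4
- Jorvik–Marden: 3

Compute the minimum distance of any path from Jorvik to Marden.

2 mi

Shortest distances from Jorvik:
Jorvik: 0
Ulver: 1  (via Jorvik)
Orton: 2  (via Ulver)
Marden: 2  (via Ulver)
Shortest route: Jorvik → Ulver → Marden = 2 mi.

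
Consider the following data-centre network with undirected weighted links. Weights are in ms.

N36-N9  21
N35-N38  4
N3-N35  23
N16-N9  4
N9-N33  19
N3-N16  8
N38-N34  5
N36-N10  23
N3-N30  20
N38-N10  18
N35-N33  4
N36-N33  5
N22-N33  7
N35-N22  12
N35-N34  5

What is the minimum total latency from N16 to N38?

Compare a few routes:
N16–N9–N33–N35–N38: 4+19+4+4 = 31
N16–N3–N35–N38: 8+23+4 = 35
N16–N9–N33–N35–N34–N38: 4+19+4+5+5 = 37
N16–N9–N36–N33–N35–N38: 4+21+5+4+4 = 38
The minimum is 31 ms via N16–N9–N33–N35–N38.

31 ms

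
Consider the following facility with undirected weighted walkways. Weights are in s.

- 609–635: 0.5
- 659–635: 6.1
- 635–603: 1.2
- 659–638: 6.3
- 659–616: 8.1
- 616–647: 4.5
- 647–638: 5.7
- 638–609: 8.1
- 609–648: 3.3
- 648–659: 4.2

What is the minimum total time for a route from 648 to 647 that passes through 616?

Best 648 to 616: 648 → 659 → 616 costing 12.3
Best 616 to 647: 616 → 647 costing 4.5
Total via 616: 12.3 + 4.5 = 16.8 s.

16.8 s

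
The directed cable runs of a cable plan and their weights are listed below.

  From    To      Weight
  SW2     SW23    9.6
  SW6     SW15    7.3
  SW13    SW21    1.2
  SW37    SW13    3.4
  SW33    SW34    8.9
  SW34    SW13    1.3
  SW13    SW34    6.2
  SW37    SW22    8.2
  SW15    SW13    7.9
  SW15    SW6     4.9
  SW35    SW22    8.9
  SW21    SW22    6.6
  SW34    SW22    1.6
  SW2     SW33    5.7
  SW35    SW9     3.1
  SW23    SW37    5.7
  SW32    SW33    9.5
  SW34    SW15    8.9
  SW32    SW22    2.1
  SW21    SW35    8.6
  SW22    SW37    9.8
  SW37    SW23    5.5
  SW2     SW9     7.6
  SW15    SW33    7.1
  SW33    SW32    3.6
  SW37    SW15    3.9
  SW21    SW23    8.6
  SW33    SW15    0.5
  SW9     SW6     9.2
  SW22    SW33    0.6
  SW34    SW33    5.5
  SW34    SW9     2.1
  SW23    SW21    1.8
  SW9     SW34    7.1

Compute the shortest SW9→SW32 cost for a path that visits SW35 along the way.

Best SW9 to SW35: SW9–SW34–SW13–SW21–SW35 costing 18.2
Best SW35 to SW32: SW35–SW22–SW33–SW32 costing 13.1
Total via SW35: 18.2 + 13.1 = 31.3.

31.3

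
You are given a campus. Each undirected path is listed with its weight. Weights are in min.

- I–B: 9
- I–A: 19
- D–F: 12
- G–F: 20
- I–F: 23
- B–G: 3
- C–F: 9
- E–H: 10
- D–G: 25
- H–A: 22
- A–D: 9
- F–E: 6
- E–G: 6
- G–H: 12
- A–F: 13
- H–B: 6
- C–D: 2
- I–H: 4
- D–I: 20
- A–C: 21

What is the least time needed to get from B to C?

Candidate routes:
B–G–E–F–C: 3+6+6+9 = 24
B–G–E–F–D–C: 3+6+6+12+2 = 29
Cheapest is B–G–E–F–C at 24 min.

24 min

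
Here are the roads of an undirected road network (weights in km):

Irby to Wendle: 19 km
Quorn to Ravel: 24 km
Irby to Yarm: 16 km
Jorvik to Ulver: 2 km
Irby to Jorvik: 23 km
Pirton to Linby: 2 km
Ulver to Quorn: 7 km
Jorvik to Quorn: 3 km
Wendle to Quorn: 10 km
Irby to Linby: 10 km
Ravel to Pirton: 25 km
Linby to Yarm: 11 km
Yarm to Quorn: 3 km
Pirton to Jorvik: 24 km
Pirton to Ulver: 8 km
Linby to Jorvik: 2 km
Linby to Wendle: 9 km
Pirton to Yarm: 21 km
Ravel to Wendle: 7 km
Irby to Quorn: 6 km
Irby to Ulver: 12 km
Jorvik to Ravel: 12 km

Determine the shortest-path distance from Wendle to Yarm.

Running Dijkstra from Wendle:
Wendle: 0
Ravel: 7  (via Wendle)
Linby: 9  (via Wendle)
Quorn: 10  (via Wendle)
Pirton: 11  (via Linby)
Jorvik: 11  (via Linby)
Yarm: 13  (via Quorn)
Shortest route: Wendle–Quorn–Yarm = 13 km.

13 km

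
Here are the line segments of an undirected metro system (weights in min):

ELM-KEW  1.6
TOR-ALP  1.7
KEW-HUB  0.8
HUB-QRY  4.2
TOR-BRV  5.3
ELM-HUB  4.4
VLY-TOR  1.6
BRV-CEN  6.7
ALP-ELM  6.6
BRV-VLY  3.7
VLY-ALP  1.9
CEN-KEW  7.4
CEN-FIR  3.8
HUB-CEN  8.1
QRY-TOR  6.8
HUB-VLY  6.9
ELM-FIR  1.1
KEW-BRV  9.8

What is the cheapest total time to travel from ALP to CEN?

11.5 min

Settle nodes by increasing distance from ALP:
ALP: 0
TOR: 1.7  (via ALP)
VLY: 1.9  (via ALP)
BRV: 5.6  (via VLY)
ELM: 6.6  (via ALP)
FIR: 7.7  (via ELM)
KEW: 8.2  (via ELM)
QRY: 8.5  (via TOR)
HUB: 8.8  (via VLY)
CEN: 11.5  (via FIR)
Shortest route: ALP → ELM → FIR → CEN = 11.5 min.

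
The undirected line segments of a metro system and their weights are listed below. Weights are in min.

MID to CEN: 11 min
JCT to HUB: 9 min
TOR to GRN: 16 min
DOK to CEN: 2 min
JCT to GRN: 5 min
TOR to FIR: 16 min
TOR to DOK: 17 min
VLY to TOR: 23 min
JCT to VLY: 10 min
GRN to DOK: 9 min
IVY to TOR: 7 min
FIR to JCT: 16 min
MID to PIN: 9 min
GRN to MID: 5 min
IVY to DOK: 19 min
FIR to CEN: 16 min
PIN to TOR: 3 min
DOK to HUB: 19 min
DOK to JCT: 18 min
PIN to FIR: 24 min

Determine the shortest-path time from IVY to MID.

19 min

Compare a few routes:
IVY–TOR–GRN–MID: 7+16+5 = 28
IVY–TOR–PIN–MID: 7+3+9 = 19
IVY–DOK–CEN–MID: 19+2+11 = 32
Cheapest is IVY–TOR–PIN–MID at 19 min.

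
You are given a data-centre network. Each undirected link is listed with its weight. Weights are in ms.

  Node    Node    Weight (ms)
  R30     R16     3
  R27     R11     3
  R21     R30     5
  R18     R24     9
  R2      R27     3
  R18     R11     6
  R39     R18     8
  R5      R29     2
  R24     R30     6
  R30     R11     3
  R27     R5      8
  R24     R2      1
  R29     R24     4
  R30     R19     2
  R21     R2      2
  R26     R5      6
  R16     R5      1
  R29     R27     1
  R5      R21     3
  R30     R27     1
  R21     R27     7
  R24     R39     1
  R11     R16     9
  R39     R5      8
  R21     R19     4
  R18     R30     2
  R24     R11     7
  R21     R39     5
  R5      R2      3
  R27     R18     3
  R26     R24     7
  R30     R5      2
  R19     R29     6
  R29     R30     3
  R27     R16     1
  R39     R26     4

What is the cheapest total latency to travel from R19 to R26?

Enumerating some paths:
R19 → R30 → R5 → R26: 2+2+6 = 10
R19 → R30 → R27 → R16 → R5 → R26: 2+1+1+1+6 = 11
Cheapest is R19 → R30 → R5 → R26 at 10 ms.

10 ms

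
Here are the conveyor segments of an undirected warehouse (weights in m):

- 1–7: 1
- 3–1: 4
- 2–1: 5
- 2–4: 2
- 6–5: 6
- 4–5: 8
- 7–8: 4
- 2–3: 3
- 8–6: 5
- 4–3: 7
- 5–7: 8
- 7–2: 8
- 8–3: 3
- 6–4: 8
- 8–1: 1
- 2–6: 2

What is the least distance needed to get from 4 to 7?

8 m

Settle nodes by increasing distance from 4:
4: 0
2: 2  (via 4)
6: 4  (via 2)
3: 5  (via 2)
1: 7  (via 2)
5: 8  (via 4)
7: 8  (via 1)
Shortest route: 4 → 2 → 1 → 7 = 8 m.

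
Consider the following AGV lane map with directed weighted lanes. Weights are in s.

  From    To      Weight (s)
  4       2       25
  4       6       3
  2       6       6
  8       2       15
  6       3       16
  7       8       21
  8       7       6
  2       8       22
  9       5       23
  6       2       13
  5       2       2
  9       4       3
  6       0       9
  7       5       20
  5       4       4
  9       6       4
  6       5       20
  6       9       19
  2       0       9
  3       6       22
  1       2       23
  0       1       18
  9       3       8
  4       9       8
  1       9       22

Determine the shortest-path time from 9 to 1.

Candidate routes:
9–6–0–1: 4+9+18 = 31
9–4–6–0–1: 3+3+9+18 = 33
Cheapest is 9–6–0–1 at 31 s.

31 s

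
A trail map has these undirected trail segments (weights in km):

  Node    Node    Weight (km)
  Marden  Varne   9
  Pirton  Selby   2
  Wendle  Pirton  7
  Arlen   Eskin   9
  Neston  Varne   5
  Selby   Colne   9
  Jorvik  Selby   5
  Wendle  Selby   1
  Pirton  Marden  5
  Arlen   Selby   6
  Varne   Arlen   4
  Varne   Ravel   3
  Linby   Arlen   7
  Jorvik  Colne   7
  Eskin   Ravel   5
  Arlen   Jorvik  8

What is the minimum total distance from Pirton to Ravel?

Settle nodes by increasing distance from Pirton:
Pirton: 0
Selby: 2  (via Pirton)
Wendle: 3  (via Selby)
Marden: 5  (via Pirton)
Jorvik: 7  (via Selby)
Arlen: 8  (via Selby)
Colne: 11  (via Selby)
Varne: 12  (via Arlen)
Ravel: 15  (via Varne)
Shortest route: Pirton → Selby → Arlen → Varne → Ravel = 15 km.

15 km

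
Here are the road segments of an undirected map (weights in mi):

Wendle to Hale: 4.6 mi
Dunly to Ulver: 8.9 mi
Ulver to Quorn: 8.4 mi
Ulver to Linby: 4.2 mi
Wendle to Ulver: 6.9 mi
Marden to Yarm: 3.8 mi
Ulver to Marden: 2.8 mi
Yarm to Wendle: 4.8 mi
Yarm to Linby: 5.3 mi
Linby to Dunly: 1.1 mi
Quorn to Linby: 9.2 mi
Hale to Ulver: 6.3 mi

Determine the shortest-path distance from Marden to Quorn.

11.2 mi

Settle nodes by increasing distance from Marden:
Marden: 0
Ulver: 2.8  (via Marden)
Yarm: 3.8  (via Marden)
Linby: 7  (via Ulver)
Dunly: 8.1  (via Linby)
Wendle: 8.6  (via Yarm)
Hale: 9.1  (via Ulver)
Quorn: 11.2  (via Ulver)
Shortest route: Marden → Ulver → Quorn = 11.2 mi.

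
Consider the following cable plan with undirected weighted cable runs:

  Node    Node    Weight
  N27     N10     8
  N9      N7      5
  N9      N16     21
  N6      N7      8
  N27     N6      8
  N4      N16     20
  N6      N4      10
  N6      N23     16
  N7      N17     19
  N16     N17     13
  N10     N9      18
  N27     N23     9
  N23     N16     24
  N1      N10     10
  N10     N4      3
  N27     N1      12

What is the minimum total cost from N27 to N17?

35

Enumerating some paths:
N27 - N6 - N7 - N17: 8+8+19 = 35
N27 - N10 - N4 - N16 - N17: 8+3+20+13 = 44
Cheapest is N27 - N6 - N7 - N17 at 35.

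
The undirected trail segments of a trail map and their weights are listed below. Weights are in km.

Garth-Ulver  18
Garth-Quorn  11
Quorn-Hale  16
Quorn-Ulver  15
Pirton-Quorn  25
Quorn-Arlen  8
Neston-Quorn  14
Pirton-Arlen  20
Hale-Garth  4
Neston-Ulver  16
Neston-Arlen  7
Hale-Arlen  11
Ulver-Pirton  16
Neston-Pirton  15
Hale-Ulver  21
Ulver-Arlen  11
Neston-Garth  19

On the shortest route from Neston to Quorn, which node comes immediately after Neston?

Candidate routes:
Neston–Garth–Quorn: 19+11 = 30
Neston–Arlen–Quorn: 7+8 = 15
Neston–Quorn: 14 = 14
Cheapest is Neston–Quorn at 14 km.
So from Neston the first move is to Quorn.

Quorn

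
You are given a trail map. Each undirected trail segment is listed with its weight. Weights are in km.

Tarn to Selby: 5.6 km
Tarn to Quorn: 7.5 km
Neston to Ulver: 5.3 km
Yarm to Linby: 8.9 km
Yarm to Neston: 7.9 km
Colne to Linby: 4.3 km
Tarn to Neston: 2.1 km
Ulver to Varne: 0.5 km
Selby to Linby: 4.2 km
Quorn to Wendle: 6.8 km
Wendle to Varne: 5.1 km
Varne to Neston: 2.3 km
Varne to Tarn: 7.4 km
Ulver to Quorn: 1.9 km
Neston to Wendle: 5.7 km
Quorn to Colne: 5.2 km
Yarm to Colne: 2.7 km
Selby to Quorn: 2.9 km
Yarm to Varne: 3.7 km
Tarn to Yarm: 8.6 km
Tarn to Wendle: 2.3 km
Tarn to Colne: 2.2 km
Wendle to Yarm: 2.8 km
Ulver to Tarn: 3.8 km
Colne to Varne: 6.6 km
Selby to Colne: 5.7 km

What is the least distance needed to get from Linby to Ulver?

Shortest distances from Linby:
Linby: 0
Selby: 4.2  (via Linby)
Colne: 4.3  (via Linby)
Tarn: 6.5  (via Colne)
Yarm: 7  (via Colne)
Quorn: 7.1  (via Selby)
Neston: 8.6  (via Tarn)
Wendle: 8.8  (via Tarn)
Ulver: 9  (via Quorn)
Shortest route: Linby–Selby–Quorn–Ulver = 9 km.

9 km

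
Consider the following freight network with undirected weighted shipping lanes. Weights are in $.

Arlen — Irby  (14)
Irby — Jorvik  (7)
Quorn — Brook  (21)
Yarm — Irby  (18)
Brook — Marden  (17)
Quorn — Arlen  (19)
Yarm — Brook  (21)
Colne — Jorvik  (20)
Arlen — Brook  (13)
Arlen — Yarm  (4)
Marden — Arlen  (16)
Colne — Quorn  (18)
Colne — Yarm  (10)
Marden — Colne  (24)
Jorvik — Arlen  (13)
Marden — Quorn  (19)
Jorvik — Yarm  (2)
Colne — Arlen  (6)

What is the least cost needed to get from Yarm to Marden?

Compare a few routes:
Yarm → Arlen → Marden: 4+16 = 20
Yarm → Jorvik → Arlen → Marden: 2+13+16 = 31
Yarm → Colne → Arlen → Marden: 10+6+16 = 32
Cheapest is Yarm → Arlen → Marden at $20.

$20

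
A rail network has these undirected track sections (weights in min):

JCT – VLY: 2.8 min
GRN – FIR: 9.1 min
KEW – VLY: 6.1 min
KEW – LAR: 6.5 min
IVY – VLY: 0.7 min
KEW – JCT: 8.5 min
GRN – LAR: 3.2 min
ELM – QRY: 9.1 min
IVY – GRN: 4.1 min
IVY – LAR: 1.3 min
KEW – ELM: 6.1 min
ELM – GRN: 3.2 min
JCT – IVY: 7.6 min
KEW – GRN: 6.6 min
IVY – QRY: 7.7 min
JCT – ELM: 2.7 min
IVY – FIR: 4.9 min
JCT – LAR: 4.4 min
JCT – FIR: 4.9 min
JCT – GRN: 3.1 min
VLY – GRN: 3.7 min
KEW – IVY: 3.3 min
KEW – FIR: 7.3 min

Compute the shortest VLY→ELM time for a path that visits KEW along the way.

Shortest VLY→KEW: VLY → IVY → KEW = 4
Shortest KEW→ELM: KEW → ELM = 6.1
Total via KEW: 4 + 6.1 = 10.1 min.

10.1 min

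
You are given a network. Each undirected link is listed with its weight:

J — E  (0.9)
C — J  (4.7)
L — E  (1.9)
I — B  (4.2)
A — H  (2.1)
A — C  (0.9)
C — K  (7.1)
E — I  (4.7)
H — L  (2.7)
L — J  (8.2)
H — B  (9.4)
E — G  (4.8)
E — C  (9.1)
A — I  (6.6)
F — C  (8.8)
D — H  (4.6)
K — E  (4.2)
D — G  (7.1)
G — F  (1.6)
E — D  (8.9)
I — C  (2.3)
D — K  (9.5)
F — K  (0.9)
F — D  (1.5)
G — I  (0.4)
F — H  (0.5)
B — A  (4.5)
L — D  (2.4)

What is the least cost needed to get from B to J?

9.8

Running Dijkstra from B:
B: 0
I: 4.2  (via B)
A: 4.5  (via B)
G: 4.6  (via I)
C: 5.4  (via A)
F: 6.2  (via G)
H: 6.6  (via A)
K: 7.1  (via F)
D: 7.7  (via F)
E: 8.9  (via I)
L: 9.3  (via H)
J: 9.8  (via E)
Shortest route: B–I–E–J = 9.8.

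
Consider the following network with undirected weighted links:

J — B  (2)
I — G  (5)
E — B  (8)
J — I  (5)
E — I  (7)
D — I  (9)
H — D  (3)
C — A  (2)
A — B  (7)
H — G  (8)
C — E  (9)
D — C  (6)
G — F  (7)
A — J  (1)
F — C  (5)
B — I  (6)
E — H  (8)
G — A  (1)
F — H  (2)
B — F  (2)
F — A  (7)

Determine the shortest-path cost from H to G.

8

Settle nodes by increasing distance from H:
H: 0
F: 2  (via H)
D: 3  (via H)
B: 4  (via F)
J: 6  (via B)
A: 7  (via J)
C: 7  (via F)
E: 8  (via H)
G: 8  (via H)
Shortest route: H–G = 8.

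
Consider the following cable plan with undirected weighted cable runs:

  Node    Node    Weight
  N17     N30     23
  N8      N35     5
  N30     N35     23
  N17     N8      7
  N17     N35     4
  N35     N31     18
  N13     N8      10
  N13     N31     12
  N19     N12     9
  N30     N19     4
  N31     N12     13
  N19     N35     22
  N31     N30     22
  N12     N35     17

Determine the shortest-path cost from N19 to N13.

34

Enumerating some paths:
N19–N12–N35–N8–N13: 9+17+5+10 = 41
N19–N35–N8–N13: 22+5+10 = 37
N19–N30–N31–N13: 4+22+12 = 38
N19–N12–N31–N13: 9+13+12 = 34
Cheapest is N19–N12–N31–N13 at 34.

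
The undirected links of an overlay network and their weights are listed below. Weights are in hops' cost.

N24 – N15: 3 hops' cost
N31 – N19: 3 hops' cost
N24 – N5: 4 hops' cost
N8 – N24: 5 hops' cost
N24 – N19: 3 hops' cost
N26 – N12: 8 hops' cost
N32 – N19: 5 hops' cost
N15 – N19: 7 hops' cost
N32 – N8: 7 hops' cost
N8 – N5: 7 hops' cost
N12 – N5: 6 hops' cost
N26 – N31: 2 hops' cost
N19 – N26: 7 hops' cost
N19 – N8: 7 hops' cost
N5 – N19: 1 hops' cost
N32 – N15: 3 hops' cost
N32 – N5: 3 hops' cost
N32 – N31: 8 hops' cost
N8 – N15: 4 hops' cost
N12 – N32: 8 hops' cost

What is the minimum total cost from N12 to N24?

Candidate routes:
N12–N5–N32–N15–N24: 6+3+3+3 = 15
N12–N32–N5–N24: 8+3+4 = 15
N12–N5–N24: 6+4 = 10
N12–N32–N15–N24: 8+3+3 = 14
The minimum is 10 hops' cost via N12–N5–N24.

10 hops' cost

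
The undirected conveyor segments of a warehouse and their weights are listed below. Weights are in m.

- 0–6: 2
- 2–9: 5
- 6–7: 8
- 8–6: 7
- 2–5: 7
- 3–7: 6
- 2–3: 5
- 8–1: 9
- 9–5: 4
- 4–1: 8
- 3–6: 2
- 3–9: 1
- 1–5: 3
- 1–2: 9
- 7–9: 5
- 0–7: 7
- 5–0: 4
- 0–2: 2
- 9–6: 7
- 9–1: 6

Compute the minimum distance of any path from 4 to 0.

Enumerating some paths:
4–1–2–0: 8+9+2 = 19
4–1–5–0: 8+3+4 = 15
4–1–9–3–6–0: 8+6+1+2+2 = 19
Cheapest is 4–1–5–0 at 15 m.

15 m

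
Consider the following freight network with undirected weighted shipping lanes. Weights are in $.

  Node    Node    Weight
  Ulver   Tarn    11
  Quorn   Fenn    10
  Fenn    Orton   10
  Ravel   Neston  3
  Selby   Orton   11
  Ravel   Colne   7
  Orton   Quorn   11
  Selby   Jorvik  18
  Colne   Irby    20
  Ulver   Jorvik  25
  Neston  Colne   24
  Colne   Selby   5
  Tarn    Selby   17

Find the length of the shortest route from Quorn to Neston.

Running Dijkstra from Quorn:
Quorn: 0
Fenn: 10  (via Quorn)
Orton: 11  (via Quorn)
Selby: 22  (via Orton)
Colne: 27  (via Selby)
Ravel: 34  (via Colne)
Neston: 37  (via Ravel)
Shortest route: Quorn → Orton → Selby → Colne → Ravel → Neston = $37.

$37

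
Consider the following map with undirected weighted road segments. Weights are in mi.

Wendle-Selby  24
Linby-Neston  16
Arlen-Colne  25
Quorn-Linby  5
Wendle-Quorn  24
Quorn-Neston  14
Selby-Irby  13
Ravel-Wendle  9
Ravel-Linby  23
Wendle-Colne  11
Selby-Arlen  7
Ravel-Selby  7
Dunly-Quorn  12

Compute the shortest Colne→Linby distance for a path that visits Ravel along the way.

43 mi

Best Colne to Ravel: Colne–Wendle–Ravel costing 20
Shortest Ravel→Linby: Ravel–Linby = 23
Total via Ravel: 20 + 23 = 43 mi.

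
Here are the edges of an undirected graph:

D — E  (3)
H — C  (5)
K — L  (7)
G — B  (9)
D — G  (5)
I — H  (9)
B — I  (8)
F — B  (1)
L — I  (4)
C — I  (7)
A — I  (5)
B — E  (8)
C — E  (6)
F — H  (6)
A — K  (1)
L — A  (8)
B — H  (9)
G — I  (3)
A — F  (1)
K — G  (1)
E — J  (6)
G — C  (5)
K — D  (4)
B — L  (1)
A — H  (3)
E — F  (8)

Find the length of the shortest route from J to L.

Settle nodes by increasing distance from J:
J: 0
E: 6  (via J)
D: 9  (via E)
C: 12  (via E)
K: 13  (via D)
A: 14  (via K)
B: 14  (via E)
F: 14  (via E)
G: 14  (via D)
L: 15  (via B)
Shortest route: J–E–B–L = 15.

15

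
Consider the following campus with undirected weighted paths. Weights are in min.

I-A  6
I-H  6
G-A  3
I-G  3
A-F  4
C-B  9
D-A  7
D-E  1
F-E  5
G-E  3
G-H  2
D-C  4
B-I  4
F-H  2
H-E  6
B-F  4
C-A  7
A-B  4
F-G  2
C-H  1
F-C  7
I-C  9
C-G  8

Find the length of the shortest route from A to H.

5 min

Shortest distances from A:
A: 0
G: 3  (via A)
B: 4  (via A)
F: 4  (via A)
H: 5  (via G)
Shortest route: A → G → H = 5 min.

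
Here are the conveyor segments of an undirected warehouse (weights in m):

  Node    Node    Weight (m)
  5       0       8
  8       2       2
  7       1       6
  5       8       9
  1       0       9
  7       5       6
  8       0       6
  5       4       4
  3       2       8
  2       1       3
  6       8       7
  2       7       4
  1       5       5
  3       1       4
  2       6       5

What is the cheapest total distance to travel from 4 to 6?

17 m

Running Dijkstra from 4:
4: 0
5: 4  (via 4)
1: 9  (via 5)
7: 10  (via 5)
0: 12  (via 5)
2: 12  (via 1)
3: 13  (via 1)
8: 13  (via 5)
6: 17  (via 2)
Shortest route: 4 → 5 → 1 → 2 → 6 = 17 m.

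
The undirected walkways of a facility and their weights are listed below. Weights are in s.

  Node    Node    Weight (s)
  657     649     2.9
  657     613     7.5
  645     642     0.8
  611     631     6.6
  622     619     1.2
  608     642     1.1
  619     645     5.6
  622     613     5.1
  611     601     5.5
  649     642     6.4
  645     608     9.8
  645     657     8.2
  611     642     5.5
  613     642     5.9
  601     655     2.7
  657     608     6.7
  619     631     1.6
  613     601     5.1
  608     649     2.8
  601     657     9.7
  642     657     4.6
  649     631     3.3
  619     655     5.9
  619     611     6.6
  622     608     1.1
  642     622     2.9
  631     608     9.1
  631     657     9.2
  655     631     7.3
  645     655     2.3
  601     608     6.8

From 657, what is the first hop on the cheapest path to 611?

Enumerating some paths:
657 - 649 - 631 - 611: 2.9+3.3+6.6 = 12.8
657 - 642 - 611: 4.6+5.5 = 10.1
657 - 649 - 608 - 642 - 611: 2.9+2.8+1.1+5.5 = 12.3
Cheapest is 657 - 642 - 611 at 10.1 s.
So from 657 the first move is to 642.

642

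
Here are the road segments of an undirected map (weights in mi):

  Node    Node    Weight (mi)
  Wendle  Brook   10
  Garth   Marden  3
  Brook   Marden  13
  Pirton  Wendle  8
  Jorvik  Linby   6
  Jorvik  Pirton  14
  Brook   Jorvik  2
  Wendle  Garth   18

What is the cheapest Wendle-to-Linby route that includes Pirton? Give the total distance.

28 mi

Best Wendle to Pirton: Wendle–Pirton costing 8
Best Pirton to Linby: Pirton–Jorvik–Linby costing 20
Total via Pirton: 8 + 20 = 28 mi.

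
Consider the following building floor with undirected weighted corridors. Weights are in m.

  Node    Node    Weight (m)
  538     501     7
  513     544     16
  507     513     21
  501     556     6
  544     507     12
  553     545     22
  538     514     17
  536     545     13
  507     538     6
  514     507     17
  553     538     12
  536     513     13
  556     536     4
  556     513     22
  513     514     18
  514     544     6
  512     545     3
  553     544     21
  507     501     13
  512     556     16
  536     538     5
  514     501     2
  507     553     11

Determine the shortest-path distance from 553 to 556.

21 m

Candidate routes:
553 - 507 - 538 - 536 - 556: 11+6+5+4 = 26
553 - 538 - 501 - 556: 12+7+6 = 25
553 - 538 - 536 - 556: 12+5+4 = 21
The minimum is 21 m via 553 - 538 - 536 - 556.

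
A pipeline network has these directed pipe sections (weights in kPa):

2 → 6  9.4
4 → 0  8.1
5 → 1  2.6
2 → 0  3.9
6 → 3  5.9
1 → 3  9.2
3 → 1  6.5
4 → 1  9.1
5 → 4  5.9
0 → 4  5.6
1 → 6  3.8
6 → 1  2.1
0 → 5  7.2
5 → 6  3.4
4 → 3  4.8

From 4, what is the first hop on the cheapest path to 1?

Compare a few routes:
4–3–1: 4.8+6.5 = 11.3
4–0–5–1: 8.1+7.2+2.6 = 17.9
4–0–5–6–1: 8.1+7.2+3.4+2.1 = 20.8
4–1: 9.1 = 9.1
The minimum is 9.1 kPa via 4–1.
So from 4 the first move is to 1.

1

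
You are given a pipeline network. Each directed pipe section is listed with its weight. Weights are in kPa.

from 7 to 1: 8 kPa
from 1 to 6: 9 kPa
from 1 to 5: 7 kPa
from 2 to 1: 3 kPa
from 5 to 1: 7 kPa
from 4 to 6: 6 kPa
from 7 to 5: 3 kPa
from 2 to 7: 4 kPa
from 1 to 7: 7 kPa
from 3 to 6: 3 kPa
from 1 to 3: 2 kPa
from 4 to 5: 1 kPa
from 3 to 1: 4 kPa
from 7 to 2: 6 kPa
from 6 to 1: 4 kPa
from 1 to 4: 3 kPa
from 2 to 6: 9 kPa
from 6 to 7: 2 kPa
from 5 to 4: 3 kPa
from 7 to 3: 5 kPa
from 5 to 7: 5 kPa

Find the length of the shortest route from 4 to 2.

12 kPa

Running Dijkstra from 4:
4: 0
5: 1  (via 4)
6: 6  (via 4)
7: 6  (via 5)
1: 8  (via 5)
3: 10  (via 1)
2: 12  (via 7)
Shortest route: 4 → 5 → 7 → 2 = 12 kPa.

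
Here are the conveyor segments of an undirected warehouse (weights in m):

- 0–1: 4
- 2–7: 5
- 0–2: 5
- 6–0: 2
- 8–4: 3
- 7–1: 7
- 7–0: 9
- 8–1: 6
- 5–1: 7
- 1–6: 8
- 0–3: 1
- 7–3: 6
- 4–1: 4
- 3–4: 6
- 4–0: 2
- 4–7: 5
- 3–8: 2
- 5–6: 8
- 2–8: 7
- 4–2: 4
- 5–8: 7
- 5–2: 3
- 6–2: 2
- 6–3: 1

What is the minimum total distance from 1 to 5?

7 m

Candidate routes:
1 - 0 - 3 - 6 - 2 - 5: 4+1+1+2+3 = 11
1 - 5: 7 = 7
1 - 0 - 6 - 2 - 5: 4+2+2+3 = 11
The minimum is 7 m via 1 - 5.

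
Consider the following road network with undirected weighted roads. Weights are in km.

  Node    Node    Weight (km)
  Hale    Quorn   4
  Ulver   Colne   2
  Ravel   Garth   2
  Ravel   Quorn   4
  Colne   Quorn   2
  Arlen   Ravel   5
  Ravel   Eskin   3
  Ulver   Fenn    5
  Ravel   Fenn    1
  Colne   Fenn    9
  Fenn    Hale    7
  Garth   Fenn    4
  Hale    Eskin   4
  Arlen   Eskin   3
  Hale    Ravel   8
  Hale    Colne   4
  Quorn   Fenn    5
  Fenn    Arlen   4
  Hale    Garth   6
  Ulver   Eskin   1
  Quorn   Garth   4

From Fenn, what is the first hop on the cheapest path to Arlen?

Compare a few routes:
Fenn → Arlen: 4 = 4
Fenn → Ravel → Arlen: 1+5 = 6
The minimum is 4 km via Fenn → Arlen.
So from Fenn the first move is to Arlen.

Arlen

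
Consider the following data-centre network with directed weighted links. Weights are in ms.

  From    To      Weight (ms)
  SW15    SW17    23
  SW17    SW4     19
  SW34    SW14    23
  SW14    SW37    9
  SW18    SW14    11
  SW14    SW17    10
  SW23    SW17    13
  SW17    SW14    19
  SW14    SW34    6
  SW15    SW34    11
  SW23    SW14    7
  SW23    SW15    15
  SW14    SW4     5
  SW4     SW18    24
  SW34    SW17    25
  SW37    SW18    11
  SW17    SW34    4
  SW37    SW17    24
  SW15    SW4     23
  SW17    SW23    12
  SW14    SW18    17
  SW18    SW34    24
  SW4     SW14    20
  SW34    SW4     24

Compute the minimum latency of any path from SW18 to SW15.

Enumerating some paths:
SW18 → SW14 → SW37 → SW17 → SW23 → SW15: 11+9+24+12+15 = 71
SW18 → SW14 → SW17 → SW23 → SW15: 11+10+12+15 = 48
SW18 → SW14 → SW34 → SW17 → SW23 → SW15: 11+6+25+12+15 = 69
Cheapest is SW18 → SW14 → SW17 → SW23 → SW15 at 48 ms.

48 ms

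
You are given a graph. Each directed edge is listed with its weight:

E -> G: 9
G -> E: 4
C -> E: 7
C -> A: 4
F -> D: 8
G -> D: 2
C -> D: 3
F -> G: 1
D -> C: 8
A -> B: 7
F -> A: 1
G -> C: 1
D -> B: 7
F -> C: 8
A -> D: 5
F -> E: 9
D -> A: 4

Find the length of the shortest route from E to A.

14

Compare a few routes:
E–G–C–A: 9+1+4 = 14
E–G–C–D–A: 9+1+3+4 = 17
E–G–D–A: 9+2+4 = 15
The minimum is 14 via E–G–C–A.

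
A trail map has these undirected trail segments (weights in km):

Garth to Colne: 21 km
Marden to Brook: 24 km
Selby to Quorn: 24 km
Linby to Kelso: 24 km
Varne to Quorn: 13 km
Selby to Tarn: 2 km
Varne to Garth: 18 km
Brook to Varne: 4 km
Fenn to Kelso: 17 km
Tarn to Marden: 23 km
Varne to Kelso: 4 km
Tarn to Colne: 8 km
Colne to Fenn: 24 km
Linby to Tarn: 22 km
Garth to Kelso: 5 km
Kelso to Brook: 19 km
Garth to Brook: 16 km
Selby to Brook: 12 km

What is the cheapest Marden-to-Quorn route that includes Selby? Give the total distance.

49 km

Best Marden to Selby: Marden → Tarn → Selby costing 25
Shortest Selby→Quorn: Selby → Quorn = 24
Total via Selby: 25 + 24 = 49 km.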